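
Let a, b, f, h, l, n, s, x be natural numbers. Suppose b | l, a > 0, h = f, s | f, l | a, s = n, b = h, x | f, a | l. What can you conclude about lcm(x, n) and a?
lcm(x, n) ≤ a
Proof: l | a and a | l, so l = a. Because s = n and s | f, n | f. Since x | f, lcm(x, n) | f. b = h and h = f, hence b = f. b | l, so f | l. lcm(x, n) | f, so lcm(x, n) | l. Since l = a, lcm(x, n) | a. Since a > 0, lcm(x, n) ≤ a.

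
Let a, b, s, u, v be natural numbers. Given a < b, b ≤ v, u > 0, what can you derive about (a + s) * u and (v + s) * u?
(a + s) * u < (v + s) * u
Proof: a < b and b ≤ v, thus a < v. Then a + s < v + s. From u > 0, (a + s) * u < (v + s) * u.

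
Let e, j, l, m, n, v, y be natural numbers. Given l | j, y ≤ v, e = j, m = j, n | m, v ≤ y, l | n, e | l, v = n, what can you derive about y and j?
y = j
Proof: y ≤ v and v ≤ y, hence y = v. Since v = n, y = n. Since m = j and n | m, n | j. e = j and e | l, thus j | l. Since l | j, l = j. l | n, so j | n. n | j, so n = j. Since y = n, y = j.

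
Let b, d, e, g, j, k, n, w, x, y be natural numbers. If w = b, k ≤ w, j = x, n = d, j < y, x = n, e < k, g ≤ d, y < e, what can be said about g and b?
g < b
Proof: From j = x and x = n, j = n. n = d, so j = d. j < y and y < e, therefore j < e. e < k, so j < k. Since j = d, d < k. Since g ≤ d, g < k. w = b and k ≤ w, so k ≤ b. g < k, so g < b.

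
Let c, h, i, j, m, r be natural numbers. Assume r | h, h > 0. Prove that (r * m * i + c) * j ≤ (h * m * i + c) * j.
r | h and h > 0, so r ≤ h. Then r * m ≤ h * m. Then r * m * i ≤ h * m * i. Then r * m * i + c ≤ h * m * i + c. Then (r * m * i + c) * j ≤ (h * m * i + c) * j.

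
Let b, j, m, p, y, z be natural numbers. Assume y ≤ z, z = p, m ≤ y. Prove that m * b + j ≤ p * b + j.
From z = p and y ≤ z, y ≤ p. m ≤ y, so m ≤ p. By multiplying by a non-negative, m * b ≤ p * b. Then m * b + j ≤ p * b + j.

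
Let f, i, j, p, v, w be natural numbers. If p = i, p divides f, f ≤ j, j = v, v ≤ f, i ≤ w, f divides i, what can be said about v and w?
v ≤ w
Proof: Because p = i and p divides f, i divides f. f divides i, so i = f. j = v and f ≤ j, thus f ≤ v. v ≤ f, so f = v. Since i = f, i = v. Since i ≤ w, v ≤ w.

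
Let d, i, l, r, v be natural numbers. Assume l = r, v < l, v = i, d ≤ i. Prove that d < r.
v = i and v < l, thus i < l. d ≤ i, so d < l. Since l = r, d < r.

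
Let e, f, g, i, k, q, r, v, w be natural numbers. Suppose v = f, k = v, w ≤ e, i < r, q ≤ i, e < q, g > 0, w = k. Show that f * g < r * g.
k = v and v = f, so k = f. Since w ≤ e and e < q, w < q. Since w = k, k < q. Since q ≤ i, k < i. Since i < r, k < r. Since k = f, f < r. From g > 0, f * g < r * g.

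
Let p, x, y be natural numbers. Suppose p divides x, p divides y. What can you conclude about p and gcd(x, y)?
p divides gcd(x, y)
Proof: p divides x and p divides y. Because common divisors divide the gcd, p divides gcd(x, y).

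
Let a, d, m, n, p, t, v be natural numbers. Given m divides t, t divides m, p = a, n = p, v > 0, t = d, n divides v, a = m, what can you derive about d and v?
d ≤ v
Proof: Since m divides t and t divides m, m = t. From p = a and a = m, p = m. n = p and n divides v, so p divides v. Since p = m, m divides v. v > 0, so m ≤ v. Since m = t, t ≤ v. Because t = d, d ≤ v.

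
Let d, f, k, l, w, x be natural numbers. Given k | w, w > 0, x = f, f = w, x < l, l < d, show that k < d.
k | w and w > 0, thus k ≤ w. x = f and f = w, thus x = w. x < l, so w < l. From l < d, w < d. k ≤ w, so k < d.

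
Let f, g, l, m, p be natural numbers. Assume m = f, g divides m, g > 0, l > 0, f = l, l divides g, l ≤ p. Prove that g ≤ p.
Since l divides g and g > 0, l ≤ g. m = f and g divides m, hence g divides f. f = l, so g divides l. l > 0, so g ≤ l. Since l ≤ g, l = g. Because l ≤ p, g ≤ p.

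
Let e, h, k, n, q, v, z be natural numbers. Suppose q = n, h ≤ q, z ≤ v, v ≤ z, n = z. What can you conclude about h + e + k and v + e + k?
h + e + k ≤ v + e + k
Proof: Because z ≤ v and v ≤ z, z = v. Since n = z, n = v. q = n and h ≤ q, therefore h ≤ n. n = v, so h ≤ v. Then h + e ≤ v + e. Then h + e + k ≤ v + e + k.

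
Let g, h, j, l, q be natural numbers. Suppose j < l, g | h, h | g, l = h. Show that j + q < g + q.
h | g and g | h, therefore h = g. l = h, so l = g. Since j < l, j < g. Then j + q < g + q.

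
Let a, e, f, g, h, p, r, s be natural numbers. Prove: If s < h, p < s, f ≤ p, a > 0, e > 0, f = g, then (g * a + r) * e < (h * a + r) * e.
p < s and s < h, hence p < h. f ≤ p, so f < h. Because f = g, g < h. From a > 0, g * a < h * a. Then g * a + r < h * a + r. From e > 0, (g * a + r) * e < (h * a + r) * e.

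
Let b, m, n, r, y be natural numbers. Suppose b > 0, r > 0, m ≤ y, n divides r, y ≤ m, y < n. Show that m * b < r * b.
y ≤ m and m ≤ y, hence y = m. n divides r and r > 0, therefore n ≤ r. y < n, so y < r. Since y = m, m < r. Using b > 0, by multiplying by a positive, m * b < r * b.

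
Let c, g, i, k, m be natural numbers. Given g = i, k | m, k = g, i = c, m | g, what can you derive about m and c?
m = c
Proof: k = g and k | m, so g | m. m | g, so m = g. g = i, so m = i. Since i = c, m = c.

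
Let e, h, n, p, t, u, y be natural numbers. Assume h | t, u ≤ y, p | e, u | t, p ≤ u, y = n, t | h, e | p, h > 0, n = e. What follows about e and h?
e ≤ h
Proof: y = n and n = e, therefore y = e. Since u ≤ y, u ≤ e. p | e and e | p, hence p = e. Because p ≤ u, e ≤ u. Because u ≤ e, u = e. t | h and h | t, hence t = h. u | t, so u | h. u = e, so e | h. h > 0, so e ≤ h.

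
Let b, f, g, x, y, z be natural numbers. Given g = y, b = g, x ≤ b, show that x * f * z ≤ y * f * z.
b = g and x ≤ b, therefore x ≤ g. Since g = y, x ≤ y. Then x * f ≤ y * f. Then x * f * z ≤ y * f * z.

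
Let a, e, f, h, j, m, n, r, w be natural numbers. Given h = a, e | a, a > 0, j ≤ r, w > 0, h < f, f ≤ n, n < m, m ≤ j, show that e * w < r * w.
e | a and a > 0, thus e ≤ a. h = a and h < f, therefore a < f. Because e ≤ a, e < f. n < m and m ≤ j, thus n < j. Since j ≤ r, n < r. Since f ≤ n, f < r. Because e < f, e < r. w > 0, so e * w < r * w.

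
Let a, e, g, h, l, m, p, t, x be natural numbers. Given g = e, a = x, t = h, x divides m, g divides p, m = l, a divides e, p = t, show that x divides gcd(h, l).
a = x and a divides e, so x divides e. p = t and g divides p, so g divides t. Since t = h, g divides h. g = e, so e divides h. Because x divides e, x divides h. m = l and x divides m, so x divides l. Since x divides h, x divides gcd(h, l).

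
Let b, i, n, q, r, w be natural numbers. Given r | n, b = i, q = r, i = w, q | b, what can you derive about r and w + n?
r | w + n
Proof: b = i and i = w, therefore b = w. From q | b, q | w. q = r, so r | w. Since r | n, r | w + n.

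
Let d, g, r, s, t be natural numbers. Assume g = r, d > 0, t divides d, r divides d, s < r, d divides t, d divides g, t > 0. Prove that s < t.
Because g = r and d divides g, d divides r. Since r divides d, r = d. d divides t and t > 0, therefore d ≤ t. From t divides d and d > 0, t ≤ d. d ≤ t, so d = t. Since r = d, r = t. s < r, so s < t.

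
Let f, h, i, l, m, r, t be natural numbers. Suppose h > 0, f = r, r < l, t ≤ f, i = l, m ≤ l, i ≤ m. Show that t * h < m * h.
Since i = l and i ≤ m, l ≤ m. m ≤ l, so l = m. From f = r and t ≤ f, t ≤ r. r < l, so t < l. Since l = m, t < m. h > 0, so t * h < m * h.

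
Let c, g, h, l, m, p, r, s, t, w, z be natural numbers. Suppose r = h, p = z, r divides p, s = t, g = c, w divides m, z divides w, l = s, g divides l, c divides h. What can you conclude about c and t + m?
c divides t + m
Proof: Because l = s and s = t, l = t. Because g divides l, g divides t. Since g = c, c divides t. r = h and r divides p, hence h divides p. p = z, so h divides z. Since c divides h, c divides z. Since z divides w, c divides w. w divides m, so c divides m. Since c divides t, c divides t + m.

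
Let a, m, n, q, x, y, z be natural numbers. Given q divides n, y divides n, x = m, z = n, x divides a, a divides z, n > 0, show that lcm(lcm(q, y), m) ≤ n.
q divides n and y divides n, hence lcm(q, y) divides n. x divides a and a divides z, therefore x divides z. Since z = n, x divides n. Since x = m, m divides n. lcm(q, y) divides n, so lcm(lcm(q, y), m) divides n. Since n > 0, lcm(lcm(q, y), m) ≤ n.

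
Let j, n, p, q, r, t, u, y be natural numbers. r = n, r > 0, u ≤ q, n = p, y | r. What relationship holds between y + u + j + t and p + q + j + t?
y + u + j + t ≤ p + q + j + t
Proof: r = n and n = p, thus r = p. Because y | r and r > 0, y ≤ r. Since r = p, y ≤ p. u ≤ q, therefore u + j ≤ q + j. y ≤ p, so y + u + j ≤ p + q + j. Then y + u + j + t ≤ p + q + j + t.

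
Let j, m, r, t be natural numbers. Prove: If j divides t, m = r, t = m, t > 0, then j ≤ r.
From t = m and m = r, t = r. Since j divides t and t > 0, j ≤ t. Since t = r, j ≤ r.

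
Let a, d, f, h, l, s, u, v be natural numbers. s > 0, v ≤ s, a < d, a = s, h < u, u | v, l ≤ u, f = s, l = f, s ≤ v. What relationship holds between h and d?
h < d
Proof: l = f and l ≤ u, hence f ≤ u. From f = s, s ≤ u. From v ≤ s and s ≤ v, v = s. Since u | v, u | s. Since s > 0, u ≤ s. s ≤ u, so s = u. a = s, so a = u. a < d, so u < d. From h < u, h < d.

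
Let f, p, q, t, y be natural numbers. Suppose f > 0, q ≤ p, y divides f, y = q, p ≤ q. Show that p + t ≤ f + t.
q ≤ p and p ≤ q, so q = p. Since y = q, y = p. Because y divides f, p divides f. Since f > 0, p ≤ f. Then p + t ≤ f + t.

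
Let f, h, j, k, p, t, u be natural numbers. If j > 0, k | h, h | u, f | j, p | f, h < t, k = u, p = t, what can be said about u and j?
u < j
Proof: From k = u and k | h, u | h. Since h | u, h = u. p = t and p | f, therefore t | f. Since f | j, t | j. Because j > 0, t ≤ j. h < t, so h < j. Since h = u, u < j.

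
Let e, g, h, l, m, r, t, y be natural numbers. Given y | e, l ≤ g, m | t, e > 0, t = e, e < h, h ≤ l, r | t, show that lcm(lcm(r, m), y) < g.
Since r | t and m | t, lcm(r, m) | t. t = e, so lcm(r, m) | e. y | e, so lcm(lcm(r, m), y) | e. Because e > 0, lcm(lcm(r, m), y) ≤ e. Because h ≤ l and l ≤ g, h ≤ g. e < h, so e < g. Since lcm(lcm(r, m), y) ≤ e, lcm(lcm(r, m), y) < g.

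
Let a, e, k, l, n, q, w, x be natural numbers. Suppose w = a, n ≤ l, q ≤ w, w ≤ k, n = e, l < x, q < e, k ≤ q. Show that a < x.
w ≤ k and k ≤ q, so w ≤ q. From q ≤ w, q = w. Since w = a, q = a. n = e and n ≤ l, thus e ≤ l. Since l < x, e < x. q < e, so q < x. Since q = a, a < x.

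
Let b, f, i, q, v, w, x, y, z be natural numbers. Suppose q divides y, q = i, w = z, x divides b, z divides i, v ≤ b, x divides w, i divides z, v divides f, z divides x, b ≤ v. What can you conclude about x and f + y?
x divides f + y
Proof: Because b ≤ v and v ≤ b, b = v. Since x divides b, x divides v. v divides f, so x divides f. i divides z and z divides i, therefore i = z. From w = z and x divides w, x divides z. z divides x, so z = x. i = z, so i = x. q = i and q divides y, hence i divides y. i = x, so x divides y. x divides f, so x divides f + y.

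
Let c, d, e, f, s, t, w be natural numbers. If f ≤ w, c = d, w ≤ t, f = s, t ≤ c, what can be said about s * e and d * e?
s * e ≤ d * e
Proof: From f ≤ w and w ≤ t, f ≤ t. f = s, so s ≤ t. Because c = d and t ≤ c, t ≤ d. Since s ≤ t, s ≤ d. Then s * e ≤ d * e.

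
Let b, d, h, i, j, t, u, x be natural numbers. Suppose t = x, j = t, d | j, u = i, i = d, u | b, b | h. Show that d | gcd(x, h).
j = t and d | j, hence d | t. Since t = x, d | x. u = i and i = d, hence u = d. u | b and b | h, so u | h. Since u = d, d | h. Because d | x, d | gcd(x, h).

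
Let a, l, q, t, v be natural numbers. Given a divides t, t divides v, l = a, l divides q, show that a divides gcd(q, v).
l = a and l divides q, thus a divides q. a divides t and t divides v, therefore a divides v. Since a divides q, a divides gcd(q, v).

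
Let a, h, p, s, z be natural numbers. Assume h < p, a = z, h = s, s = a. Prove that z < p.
h = s and s = a, so h = a. a = z, so h = z. h < p, so z < p.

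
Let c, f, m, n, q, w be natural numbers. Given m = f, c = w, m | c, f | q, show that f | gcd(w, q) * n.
c = w and m | c, hence m | w. Since m = f, f | w. f | q, so f | gcd(w, q). Then f | gcd(w, q) * n.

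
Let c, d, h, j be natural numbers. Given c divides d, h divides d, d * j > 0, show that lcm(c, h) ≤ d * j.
c divides d and h divides d, so lcm(c, h) divides d. Then lcm(c, h) divides d * j. Since d * j > 0, lcm(c, h) ≤ d * j.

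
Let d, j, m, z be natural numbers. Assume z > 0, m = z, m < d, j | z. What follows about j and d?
j < d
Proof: j | z and z > 0, therefore j ≤ z. Since m = z and m < d, z < d. j ≤ z, so j < d.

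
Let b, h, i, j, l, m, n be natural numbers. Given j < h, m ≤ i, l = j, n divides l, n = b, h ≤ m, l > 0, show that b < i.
n divides l and l > 0, so n ≤ l. Since n = b, b ≤ l. Since l = j, b ≤ j. From j < h and h ≤ m, j < m. Since b ≤ j, b < m. Since m ≤ i, b < i.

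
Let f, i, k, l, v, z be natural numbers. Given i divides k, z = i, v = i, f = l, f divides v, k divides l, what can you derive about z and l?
z = l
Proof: Since i divides k and k divides l, i divides l. Because v = i and f divides v, f divides i. f = l, so l divides i. Since i divides l, i = l. Since z = i, z = l.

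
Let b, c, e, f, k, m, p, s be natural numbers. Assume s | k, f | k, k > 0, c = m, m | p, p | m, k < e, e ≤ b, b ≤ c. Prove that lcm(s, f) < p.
s | k and f | k, so lcm(s, f) | k. Since k > 0, lcm(s, f) ≤ k. From m | p and p | m, m = p. c = m, so c = p. Since k < e and e ≤ b, k < b. b ≤ c, so k < c. Because c = p, k < p. lcm(s, f) ≤ k, so lcm(s, f) < p.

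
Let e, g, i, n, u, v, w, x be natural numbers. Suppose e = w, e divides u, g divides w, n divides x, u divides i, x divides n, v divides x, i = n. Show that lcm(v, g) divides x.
e = w and e divides u, so w divides u. Since g divides w, g divides u. Because n divides x and x divides n, n = x. i = n and u divides i, therefore u divides n. n = x, so u divides x. Since g divides u, g divides x. From v divides x, lcm(v, g) divides x.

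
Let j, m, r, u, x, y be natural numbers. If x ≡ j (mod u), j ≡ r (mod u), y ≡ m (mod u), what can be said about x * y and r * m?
x * y ≡ r * m (mod u)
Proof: Since x ≡ j (mod u) and j ≡ r (mod u), x ≡ r (mod u). From y ≡ m (mod u), x * y ≡ r * m (mod u).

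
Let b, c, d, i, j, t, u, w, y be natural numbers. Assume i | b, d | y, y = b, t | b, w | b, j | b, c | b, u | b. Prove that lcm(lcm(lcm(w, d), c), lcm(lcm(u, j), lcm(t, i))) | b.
y = b and d | y, therefore d | b. Since w | b, lcm(w, d) | b. c | b, so lcm(lcm(w, d), c) | b. u | b and j | b, therefore lcm(u, j) | b. From t | b and i | b, lcm(t, i) | b. Since lcm(u, j) | b, lcm(lcm(u, j), lcm(t, i)) | b. Since lcm(lcm(w, d), c) | b, lcm(lcm(lcm(w, d), c), lcm(lcm(u, j), lcm(t, i))) | b.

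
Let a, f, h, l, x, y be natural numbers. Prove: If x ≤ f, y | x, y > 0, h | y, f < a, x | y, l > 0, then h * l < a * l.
h | y and y > 0, hence h ≤ y. From x | y and y | x, x = y. Since x ≤ f and f < a, x < a. Since x = y, y < a. From h ≤ y, h < a. Since l > 0, h * l < a * l.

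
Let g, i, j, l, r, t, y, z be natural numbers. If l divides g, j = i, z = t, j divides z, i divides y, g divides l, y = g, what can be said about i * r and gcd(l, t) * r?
i * r divides gcd(l, t) * r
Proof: g divides l and l divides g, thus g = l. From y = g, y = l. From i divides y, i divides l. From z = t and j divides z, j divides t. j = i, so i divides t. i divides l, so i divides gcd(l, t). Then i * r divides gcd(l, t) * r.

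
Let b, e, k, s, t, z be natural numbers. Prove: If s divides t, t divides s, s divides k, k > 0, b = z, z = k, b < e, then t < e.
s divides t and t divides s, therefore s = t. s divides k and k > 0, so s ≤ k. Because s = t, t ≤ k. b = z and z = k, so b = k. Since b < e, k < e. Since t ≤ k, t < e.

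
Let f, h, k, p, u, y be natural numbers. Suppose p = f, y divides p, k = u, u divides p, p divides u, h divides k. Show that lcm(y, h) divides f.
Because u divides p and p divides u, u = p. k = u, so k = p. h divides k, so h divides p. y divides p, so lcm(y, h) divides p. p = f, so lcm(y, h) divides f.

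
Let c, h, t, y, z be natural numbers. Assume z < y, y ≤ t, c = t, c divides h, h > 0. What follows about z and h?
z < h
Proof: z < y and y ≤ t, thus z < t. c = t and c divides h, thus t divides h. From h > 0, t ≤ h. Since z < t, z < h.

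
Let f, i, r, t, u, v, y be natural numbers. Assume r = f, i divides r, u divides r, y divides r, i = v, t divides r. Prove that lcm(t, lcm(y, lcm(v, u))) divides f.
i = v and i divides r, therefore v divides r. Since u divides r, lcm(v, u) divides r. y divides r, so lcm(y, lcm(v, u)) divides r. From t divides r, lcm(t, lcm(y, lcm(v, u))) divides r. r = f, so lcm(t, lcm(y, lcm(v, u))) divides f.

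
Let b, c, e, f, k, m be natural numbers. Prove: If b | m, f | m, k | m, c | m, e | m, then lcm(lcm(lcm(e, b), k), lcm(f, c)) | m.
From e | m and b | m, lcm(e, b) | m. Since k | m, lcm(lcm(e, b), k) | m. From f | m and c | m, lcm(f, c) | m. Because lcm(lcm(e, b), k) | m, lcm(lcm(lcm(e, b), k), lcm(f, c)) | m.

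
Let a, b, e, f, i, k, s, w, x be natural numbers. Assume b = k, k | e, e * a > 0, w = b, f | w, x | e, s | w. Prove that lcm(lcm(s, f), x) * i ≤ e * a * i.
w = b and b = k, thus w = k. Because s | w and f | w, lcm(s, f) | w. w = k, so lcm(s, f) | k. From k | e, lcm(s, f) | e. x | e, so lcm(lcm(s, f), x) | e. Then lcm(lcm(s, f), x) | e * a. From e * a > 0, lcm(lcm(s, f), x) ≤ e * a. Then lcm(lcm(s, f), x) * i ≤ e * a * i.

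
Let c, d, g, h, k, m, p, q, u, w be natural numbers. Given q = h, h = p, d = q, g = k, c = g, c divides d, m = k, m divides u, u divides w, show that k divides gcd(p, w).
From q = h and h = p, q = p. c = g and c divides d, so g divides d. g = k, so k divides d. Since d = q, k divides q. q = p, so k divides p. m = k and m divides u, therefore k divides u. u divides w, so k divides w. Since k divides p, k divides gcd(p, w).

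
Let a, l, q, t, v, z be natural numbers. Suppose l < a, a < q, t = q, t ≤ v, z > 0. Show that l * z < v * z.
Because l < a and a < q, l < q. t = q and t ≤ v, therefore q ≤ v. Since l < q, l < v. Using z > 0, by multiplying by a positive, l * z < v * z.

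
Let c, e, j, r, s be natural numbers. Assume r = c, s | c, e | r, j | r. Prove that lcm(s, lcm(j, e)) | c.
j | r and e | r, so lcm(j, e) | r. Because r = c, lcm(j, e) | c. s | c, so lcm(s, lcm(j, e)) | c.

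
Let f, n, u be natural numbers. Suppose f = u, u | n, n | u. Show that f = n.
Because u | n and n | u, u = n. f = u, so f = n.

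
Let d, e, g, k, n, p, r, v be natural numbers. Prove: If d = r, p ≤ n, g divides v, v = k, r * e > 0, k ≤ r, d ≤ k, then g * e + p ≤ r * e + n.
From d = r and d ≤ k, r ≤ k. From k ≤ r, k = r. v = k and g divides v, so g divides k. Since k = r, g divides r. Then g * e divides r * e. r * e > 0, so g * e ≤ r * e. Since p ≤ n, g * e + p ≤ r * e + n.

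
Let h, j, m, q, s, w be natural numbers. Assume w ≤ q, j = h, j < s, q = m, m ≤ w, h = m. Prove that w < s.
j = h and h = m, therefore j = m. Because q = m and w ≤ q, w ≤ m. m ≤ w, so m = w. j = m, so j = w. Since j < s, w < s.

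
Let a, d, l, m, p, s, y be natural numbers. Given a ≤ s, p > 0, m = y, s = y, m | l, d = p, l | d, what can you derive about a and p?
a ≤ p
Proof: Because s = y and a ≤ s, a ≤ y. Because m = y and m | l, y | l. d = p and l | d, thus l | p. y | l, so y | p. From p > 0, y ≤ p. a ≤ y, so a ≤ p.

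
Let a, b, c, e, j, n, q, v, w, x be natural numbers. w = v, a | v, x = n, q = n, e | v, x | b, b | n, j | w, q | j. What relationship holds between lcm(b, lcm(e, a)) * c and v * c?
lcm(b, lcm(e, a)) * c | v * c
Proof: x = n and x | b, so n | b. b | n, so n = b. q | j and j | w, therefore q | w. q = n, so n | w. w = v, so n | v. Since n = b, b | v. Because e | v and a | v, lcm(e, a) | v. b | v, so lcm(b, lcm(e, a)) | v. Then lcm(b, lcm(e, a)) * c | v * c.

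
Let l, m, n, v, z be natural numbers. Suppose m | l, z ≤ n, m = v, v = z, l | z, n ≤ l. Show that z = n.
Because m = v and v = z, m = z. From m | l, z | l. l | z, so l = z. Since n ≤ l, n ≤ z. Since z ≤ n, z = n.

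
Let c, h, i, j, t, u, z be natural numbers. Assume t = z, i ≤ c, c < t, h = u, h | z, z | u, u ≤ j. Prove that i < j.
i ≤ c and c < t, thus i < t. t = z, so i < z. h = u and h | z, so u | z. Since z | u, u = z. Since u ≤ j, z ≤ j. Since i < z, i < j.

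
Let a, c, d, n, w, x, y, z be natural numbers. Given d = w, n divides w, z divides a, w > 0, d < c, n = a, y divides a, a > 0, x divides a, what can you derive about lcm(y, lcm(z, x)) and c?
lcm(y, lcm(z, x)) < c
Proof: z divides a and x divides a, therefore lcm(z, x) divides a. Because y divides a, lcm(y, lcm(z, x)) divides a. a > 0, so lcm(y, lcm(z, x)) ≤ a. n = a and n divides w, hence a divides w. w > 0, so a ≤ w. lcm(y, lcm(z, x)) ≤ a, so lcm(y, lcm(z, x)) ≤ w. Because d = w and d < c, w < c. lcm(y, lcm(z, x)) ≤ w, so lcm(y, lcm(z, x)) < c.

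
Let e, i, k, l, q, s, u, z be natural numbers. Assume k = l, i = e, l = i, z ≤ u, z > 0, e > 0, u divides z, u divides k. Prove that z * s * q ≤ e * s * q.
u divides z and z > 0, therefore u ≤ z. Since z ≤ u, u = z. k = l and l = i, hence k = i. Since u divides k, u divides i. Since i = e, u divides e. u = z, so z divides e. e > 0, so z ≤ e. By multiplying by a non-negative, z * s ≤ e * s. By multiplying by a non-negative, z * s * q ≤ e * s * q.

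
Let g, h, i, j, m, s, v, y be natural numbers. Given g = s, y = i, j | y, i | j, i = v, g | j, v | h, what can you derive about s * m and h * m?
s * m | h * m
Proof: y = i and j | y, thus j | i. i | j, so j = i. i = v, so j = v. g | j, so g | v. g = s, so s | v. Since v | h, s | h. Then s * m | h * m.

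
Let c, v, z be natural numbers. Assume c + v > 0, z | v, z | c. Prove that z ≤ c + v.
From z | c and z | v, z | c + v. Since c + v > 0, z ≤ c + v.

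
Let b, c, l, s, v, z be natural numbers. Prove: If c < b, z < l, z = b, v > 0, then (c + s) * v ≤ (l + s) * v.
From z = b and z < l, b < l. c < b, so c < l. Then c + s < l + s. Combined with v > 0, by multiplying by a positive, (c + s) * v < (l + s) * v. Then (c + s) * v ≤ (l + s) * v.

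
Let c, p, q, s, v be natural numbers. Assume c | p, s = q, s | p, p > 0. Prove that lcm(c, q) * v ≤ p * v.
Because s = q and s | p, q | p. c | p, so lcm(c, q) | p. p > 0, so lcm(c, q) ≤ p. Then lcm(c, q) * v ≤ p * v.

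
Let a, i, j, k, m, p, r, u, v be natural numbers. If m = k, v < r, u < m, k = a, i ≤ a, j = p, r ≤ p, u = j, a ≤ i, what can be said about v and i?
v < i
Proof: From m = k and k = a, m = a. a ≤ i and i ≤ a, therefore a = i. m = a, so m = i. Since u = j and u < m, j < m. Since j = p, p < m. Since r ≤ p, r < m. m = i, so r < i. Since v < r, v < i.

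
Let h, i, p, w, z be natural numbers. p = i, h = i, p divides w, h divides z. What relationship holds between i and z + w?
i divides z + w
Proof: h = i and h divides z, so i divides z. p = i and p divides w, hence i divides w. i divides z, so i divides z + w.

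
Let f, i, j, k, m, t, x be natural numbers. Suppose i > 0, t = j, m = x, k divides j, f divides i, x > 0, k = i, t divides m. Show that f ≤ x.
f divides i and i > 0, thus f ≤ i. t = j and t divides m, hence j divides m. Since k divides j, k divides m. m = x, so k divides x. k = i, so i divides x. Since x > 0, i ≤ x. f ≤ i, so f ≤ x.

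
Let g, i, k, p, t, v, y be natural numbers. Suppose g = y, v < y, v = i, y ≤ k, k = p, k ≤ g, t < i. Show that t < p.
g = y and k ≤ g, hence k ≤ y. y ≤ k, so y = k. Since k = p, y = p. v = i and v < y, therefore i < y. t < i, so t < y. Since y = p, t < p.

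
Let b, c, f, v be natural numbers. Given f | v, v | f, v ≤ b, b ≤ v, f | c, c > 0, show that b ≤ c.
Because f | v and v | f, f = v. v ≤ b and b ≤ v, hence v = b. From f = v, f = b. Because f | c and c > 0, f ≤ c. Since f = b, b ≤ c.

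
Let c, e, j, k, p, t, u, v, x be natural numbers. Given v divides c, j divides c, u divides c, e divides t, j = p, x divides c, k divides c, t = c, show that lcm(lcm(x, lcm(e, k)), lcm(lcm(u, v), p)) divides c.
Since t = c and e divides t, e divides c. Since k divides c, lcm(e, k) divides c. Since x divides c, lcm(x, lcm(e, k)) divides c. u divides c and v divides c, therefore lcm(u, v) divides c. Since j = p and j divides c, p divides c. lcm(u, v) divides c, so lcm(lcm(u, v), p) divides c. Since lcm(x, lcm(e, k)) divides c, lcm(lcm(x, lcm(e, k)), lcm(lcm(u, v), p)) divides c.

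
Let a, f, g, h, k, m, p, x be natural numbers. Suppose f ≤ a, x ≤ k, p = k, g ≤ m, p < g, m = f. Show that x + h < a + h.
p < g and g ≤ m, thus p < m. From m = f, p < f. p = k, so k < f. f ≤ a, so k < a. From x ≤ k, x < a. Then x + h < a + h.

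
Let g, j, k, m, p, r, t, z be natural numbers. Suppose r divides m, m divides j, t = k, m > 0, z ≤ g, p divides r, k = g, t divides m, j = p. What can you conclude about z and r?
z ≤ r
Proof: j = p and m divides j, therefore m divides p. p divides r, so m divides r. Since r divides m, m = r. t = k and t divides m, hence k divides m. k = g, so g divides m. m > 0, so g ≤ m. Since m = r, g ≤ r. Since z ≤ g, z ≤ r.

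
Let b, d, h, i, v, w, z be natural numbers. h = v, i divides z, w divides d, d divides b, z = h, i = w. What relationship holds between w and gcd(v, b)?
w divides gcd(v, b)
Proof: z = h and i divides z, therefore i divides h. Since i = w, w divides h. From h = v, w divides v. Because w divides d and d divides b, w divides b. Since w divides v, w divides gcd(v, b).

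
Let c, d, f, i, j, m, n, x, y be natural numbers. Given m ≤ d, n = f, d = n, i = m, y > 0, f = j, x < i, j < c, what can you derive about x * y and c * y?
x * y < c * y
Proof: i = m and x < i, hence x < m. d = n and n = f, so d = f. Because m ≤ d, m ≤ f. Since f = j, m ≤ j. Since x < m, x < j. Because j < c, x < c. y > 0, so x * y < c * y.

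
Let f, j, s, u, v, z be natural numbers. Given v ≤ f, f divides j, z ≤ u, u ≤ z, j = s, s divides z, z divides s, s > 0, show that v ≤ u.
From s divides z and z divides s, s = z. z ≤ u and u ≤ z, so z = u. s = z, so s = u. From j = s and f divides j, f divides s. s > 0, so f ≤ s. s = u, so f ≤ u. v ≤ f, so v ≤ u.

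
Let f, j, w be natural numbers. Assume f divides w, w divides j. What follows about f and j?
f divides j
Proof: f divides w and w divides j. By transitivity, f divides j.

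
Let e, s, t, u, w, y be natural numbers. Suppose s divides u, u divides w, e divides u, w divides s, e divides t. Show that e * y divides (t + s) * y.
u divides w and w divides s, hence u divides s. Since s divides u, u = s. e divides u, so e divides s. Since e divides t, e divides t + s. Then e * y divides (t + s) * y.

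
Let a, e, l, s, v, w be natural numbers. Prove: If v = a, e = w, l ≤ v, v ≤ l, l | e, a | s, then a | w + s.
l ≤ v and v ≤ l, therefore l = v. l | e, so v | e. Since e = w, v | w. v = a, so a | w. From a | s, a | w + s.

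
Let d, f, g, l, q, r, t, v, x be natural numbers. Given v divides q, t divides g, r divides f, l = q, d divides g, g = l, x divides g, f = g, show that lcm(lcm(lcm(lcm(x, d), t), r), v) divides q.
Because g = l and l = q, g = q. x divides g and d divides g, therefore lcm(x, d) divides g. t divides g, so lcm(lcm(x, d), t) divides g. f = g and r divides f, so r divides g. Since lcm(lcm(x, d), t) divides g, lcm(lcm(lcm(x, d), t), r) divides g. Because g = q, lcm(lcm(lcm(x, d), t), r) divides q. Since v divides q, lcm(lcm(lcm(lcm(x, d), t), r), v) divides q.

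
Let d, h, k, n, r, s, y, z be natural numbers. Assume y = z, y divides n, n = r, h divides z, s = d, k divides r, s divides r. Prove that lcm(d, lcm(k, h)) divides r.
s = d and s divides r, hence d divides r. n = r and y divides n, hence y divides r. Since y = z, z divides r. Since h divides z, h divides r. Because k divides r, lcm(k, h) divides r. d divides r, so lcm(d, lcm(k, h)) divides r.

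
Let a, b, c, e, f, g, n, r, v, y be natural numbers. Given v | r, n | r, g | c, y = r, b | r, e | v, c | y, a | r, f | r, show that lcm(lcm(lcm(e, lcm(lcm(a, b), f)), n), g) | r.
e | v and v | r, hence e | r. From a | r and b | r, lcm(a, b) | r. f | r, so lcm(lcm(a, b), f) | r. Since e | r, lcm(e, lcm(lcm(a, b), f)) | r. n | r, so lcm(lcm(e, lcm(lcm(a, b), f)), n) | r. Since g | c and c | y, g | y. Since y = r, g | r. lcm(lcm(e, lcm(lcm(a, b), f)), n) | r, so lcm(lcm(lcm(e, lcm(lcm(a, b), f)), n), g) | r.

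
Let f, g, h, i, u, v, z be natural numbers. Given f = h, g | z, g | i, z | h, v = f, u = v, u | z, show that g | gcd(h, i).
v = f and f = h, so v = h. u = v and u | z, thus v | z. v = h, so h | z. Since z | h, z = h. g | z, so g | h. g | i, so g | gcd(h, i).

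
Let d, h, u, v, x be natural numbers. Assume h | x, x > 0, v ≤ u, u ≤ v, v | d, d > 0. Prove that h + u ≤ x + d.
Because h | x and x > 0, h ≤ x. v ≤ u and u ≤ v, so v = u. v | d and d > 0, thus v ≤ d. v = u, so u ≤ d. h ≤ x, so h + u ≤ x + d.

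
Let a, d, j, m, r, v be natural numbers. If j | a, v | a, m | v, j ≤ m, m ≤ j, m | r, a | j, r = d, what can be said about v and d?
v | d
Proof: a | j and j | a, so a = j. Because j ≤ m and m ≤ j, j = m. a = j, so a = m. Since v | a, v | m. m | v, so m = v. r = d and m | r, so m | d. Since m = v, v | d.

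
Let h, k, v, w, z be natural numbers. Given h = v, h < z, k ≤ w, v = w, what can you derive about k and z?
k < z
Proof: Since h = v and v = w, h = w. Since h < z, w < z. k ≤ w, so k < z.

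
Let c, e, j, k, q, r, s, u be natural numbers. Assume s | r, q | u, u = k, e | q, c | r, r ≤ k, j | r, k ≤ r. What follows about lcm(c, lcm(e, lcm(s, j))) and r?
lcm(c, lcm(e, lcm(s, j))) | r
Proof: Since k ≤ r and r ≤ k, k = r. u = k, so u = r. Since e | q and q | u, e | u. Since u = r, e | r. Because s | r and j | r, lcm(s, j) | r. e | r, so lcm(e, lcm(s, j)) | r. Since c | r, lcm(c, lcm(e, lcm(s, j))) | r.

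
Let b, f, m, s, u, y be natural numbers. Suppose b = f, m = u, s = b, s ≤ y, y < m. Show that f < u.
s = b and s ≤ y, hence b ≤ y. Since b = f, f ≤ y. y < m, so f < m. m = u, so f < u.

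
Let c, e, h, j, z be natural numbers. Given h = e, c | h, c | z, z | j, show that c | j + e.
c | z and z | j, hence c | j. h = e and c | h, hence c | e. c | j, so c | j + e.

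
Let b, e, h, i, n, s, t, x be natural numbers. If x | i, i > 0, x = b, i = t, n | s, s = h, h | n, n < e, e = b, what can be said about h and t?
h < t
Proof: s = h and n | s, hence n | h. Because h | n, n = h. e = b and n < e, thus n < b. x = b and x | i, thus b | i. Since i > 0, b ≤ i. n < b, so n < i. i = t, so n < t. n = h, so h < t.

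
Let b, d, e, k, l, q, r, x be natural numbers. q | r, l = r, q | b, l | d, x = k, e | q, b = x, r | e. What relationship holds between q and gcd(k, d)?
q | gcd(k, d)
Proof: b = x and x = k, hence b = k. q | b, so q | k. r | e and e | q, so r | q. From q | r, r = q. Because l = r and l | d, r | d. r = q, so q | d. Since q | k, q | gcd(k, d).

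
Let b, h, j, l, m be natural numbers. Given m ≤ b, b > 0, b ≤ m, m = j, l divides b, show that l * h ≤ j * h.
b ≤ m and m ≤ b, thus b = m. m = j, so b = j. l divides b and b > 0, hence l ≤ b. Since b = j, l ≤ j. By multiplying by a non-negative, l * h ≤ j * h.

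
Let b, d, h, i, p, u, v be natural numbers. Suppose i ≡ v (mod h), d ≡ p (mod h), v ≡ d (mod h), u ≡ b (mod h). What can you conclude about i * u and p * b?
i * u ≡ p * b (mod h)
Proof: i ≡ v (mod h) and v ≡ d (mod h), thus i ≡ d (mod h). d ≡ p (mod h), so i ≡ p (mod h). From u ≡ b (mod h), by multiplying congruences, i * u ≡ p * b (mod h).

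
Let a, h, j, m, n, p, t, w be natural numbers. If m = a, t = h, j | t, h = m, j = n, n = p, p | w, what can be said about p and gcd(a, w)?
p | gcd(a, w)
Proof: t = h and h = m, therefore t = m. Since m = a, t = a. j = n and j | t, thus n | t. t = a, so n | a. Since n = p, p | a. p | w, so p | gcd(a, w).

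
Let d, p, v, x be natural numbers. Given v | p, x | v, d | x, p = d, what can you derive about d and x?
d = x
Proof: p = d and v | p, so v | d. x | v, so x | d. d | x, so d = x.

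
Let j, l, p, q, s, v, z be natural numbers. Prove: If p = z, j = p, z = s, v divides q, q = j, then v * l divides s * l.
j = p and p = z, therefore j = z. z = s, so j = s. Since q = j and v divides q, v divides j. j = s, so v divides s. Then v * l divides s * l.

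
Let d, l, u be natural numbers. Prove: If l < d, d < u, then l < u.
l < d and d < u. By transitivity, l < u.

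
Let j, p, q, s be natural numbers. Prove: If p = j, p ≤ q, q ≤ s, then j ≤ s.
Because p ≤ q and q ≤ s, p ≤ s. p = j, so j ≤ s.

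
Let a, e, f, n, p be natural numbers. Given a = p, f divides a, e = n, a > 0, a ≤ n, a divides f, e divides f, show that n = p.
f divides a and a divides f, therefore f = a. e divides f, so e divides a. e = n, so n divides a. Since a > 0, n ≤ a. a ≤ n, so n = a. Because a = p, n = p.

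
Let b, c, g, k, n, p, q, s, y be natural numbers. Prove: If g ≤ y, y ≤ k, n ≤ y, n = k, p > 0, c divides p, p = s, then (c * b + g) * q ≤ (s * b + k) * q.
c divides p and p > 0, thus c ≤ p. Since p = s, c ≤ s. By multiplying by a non-negative, c * b ≤ s * b. n = k and n ≤ y, thus k ≤ y. y ≤ k, so y = k. g ≤ y, so g ≤ k. Since c * b ≤ s * b, c * b + g ≤ s * b + k. By multiplying by a non-negative, (c * b + g) * q ≤ (s * b + k) * q.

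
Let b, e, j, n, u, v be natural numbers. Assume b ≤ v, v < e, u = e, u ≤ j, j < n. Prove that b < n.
From b ≤ v and v < e, b < e. u = e and u ≤ j, therefore e ≤ j. Since b < e, b < j. j < n, so b < n.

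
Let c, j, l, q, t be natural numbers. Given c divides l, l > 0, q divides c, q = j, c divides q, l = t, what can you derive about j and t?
j ≤ t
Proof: c divides q and q divides c, so c = q. q = j, so c = j. c divides l and l > 0, thus c ≤ l. Since c = j, j ≤ l. l = t, so j ≤ t.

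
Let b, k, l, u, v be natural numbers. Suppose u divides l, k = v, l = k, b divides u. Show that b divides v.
l = k and k = v, so l = v. b divides u and u divides l, thus b divides l. Since l = v, b divides v.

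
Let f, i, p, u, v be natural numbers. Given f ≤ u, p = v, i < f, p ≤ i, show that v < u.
From p ≤ i and i < f, p < f. Because f ≤ u, p < u. p = v, so v < u.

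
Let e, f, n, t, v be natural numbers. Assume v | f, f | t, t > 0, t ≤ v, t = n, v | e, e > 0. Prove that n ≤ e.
Since v | f and f | t, v | t. Since t > 0, v ≤ t. Since t ≤ v, v = t. Since t = n, v = n. Since v | e, n | e. e > 0, so n ≤ e.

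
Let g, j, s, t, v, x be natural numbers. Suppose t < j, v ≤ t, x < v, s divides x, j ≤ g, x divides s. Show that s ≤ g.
Since x divides s and s divides x, x = s. Since v ≤ t and t < j, v < j. x < v, so x < j. Since j ≤ g, x < g. From x = s, s < g. Then s ≤ g.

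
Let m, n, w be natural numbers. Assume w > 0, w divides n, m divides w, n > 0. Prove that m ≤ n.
Since m divides w and w > 0, m ≤ w. w divides n and n > 0, therefore w ≤ n. Since m ≤ w, m ≤ n.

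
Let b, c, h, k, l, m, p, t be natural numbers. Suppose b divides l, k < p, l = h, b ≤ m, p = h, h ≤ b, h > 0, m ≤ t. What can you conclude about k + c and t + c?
k + c < t + c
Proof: p = h and k < p, hence k < h. From l = h and b divides l, b divides h. Since h > 0, b ≤ h. Since h ≤ b, b = h. Since b ≤ m and m ≤ t, b ≤ t. Since b = h, h ≤ t. Since k < h, k < t. Then k + c < t + c.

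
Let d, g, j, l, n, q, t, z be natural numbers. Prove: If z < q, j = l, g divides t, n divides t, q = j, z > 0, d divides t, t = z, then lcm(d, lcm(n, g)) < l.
n divides t and g divides t, thus lcm(n, g) divides t. d divides t, so lcm(d, lcm(n, g)) divides t. Since t = z, lcm(d, lcm(n, g)) divides z. z > 0, so lcm(d, lcm(n, g)) ≤ z. Because q = j and z < q, z < j. j = l, so z < l. Since lcm(d, lcm(n, g)) ≤ z, lcm(d, lcm(n, g)) < l.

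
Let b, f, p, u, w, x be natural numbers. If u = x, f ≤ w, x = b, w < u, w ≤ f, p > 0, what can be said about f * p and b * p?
f * p < b * p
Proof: Because u = x and x = b, u = b. w ≤ f and f ≤ w, thus w = f. w < u, so f < u. Since u = b, f < b. Since p > 0, by multiplying by a positive, f * p < b * p.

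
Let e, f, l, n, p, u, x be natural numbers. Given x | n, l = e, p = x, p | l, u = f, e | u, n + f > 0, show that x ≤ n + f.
From p = x and p | l, x | l. From l = e, x | e. u = f and e | u, therefore e | f. Since x | e, x | f. Since x | n, x | n + f. n + f > 0, so x ≤ n + f.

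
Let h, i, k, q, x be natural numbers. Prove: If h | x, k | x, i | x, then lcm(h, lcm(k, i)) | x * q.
From k | x and i | x, lcm(k, i) | x. Since h | x, lcm(h, lcm(k, i)) | x. Then lcm(h, lcm(k, i)) | x * q.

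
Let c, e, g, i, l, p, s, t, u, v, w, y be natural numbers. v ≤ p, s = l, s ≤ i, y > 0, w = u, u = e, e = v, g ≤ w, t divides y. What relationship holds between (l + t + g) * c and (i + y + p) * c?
(l + t + g) * c ≤ (i + y + p) * c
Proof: s = l and s ≤ i, thus l ≤ i. Because t divides y and y > 0, t ≤ y. From l ≤ i, l + t ≤ i + y. w = u and u = e, so w = e. Since g ≤ w, g ≤ e. e = v, so g ≤ v. From v ≤ p, g ≤ p. Since l + t ≤ i + y, l + t + g ≤ i + y + p. By multiplying by a non-negative, (l + t + g) * c ≤ (i + y + p) * c.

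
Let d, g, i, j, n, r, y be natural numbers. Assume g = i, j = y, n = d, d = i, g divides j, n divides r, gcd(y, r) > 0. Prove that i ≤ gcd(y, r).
g = i and g divides j, therefore i divides j. j = y, so i divides y. n = d and d = i, hence n = i. n divides r, so i divides r. Because i divides y, i divides gcd(y, r). gcd(y, r) > 0, so i ≤ gcd(y, r).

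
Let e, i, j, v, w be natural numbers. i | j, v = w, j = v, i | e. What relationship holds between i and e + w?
i | e + w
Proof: j = v and i | j, thus i | v. From v = w, i | w. i | e, so i | e + w.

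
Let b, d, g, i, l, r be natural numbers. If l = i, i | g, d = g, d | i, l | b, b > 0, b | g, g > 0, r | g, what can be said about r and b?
r ≤ b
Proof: From d = g and d | i, g | i. Since i | g, i = g. Because l = i, l = g. Since l | b and b > 0, l ≤ b. Since l = g, g ≤ b. b | g and g > 0, hence b ≤ g. g ≤ b, so g = b. r | g and g > 0, hence r ≤ g. From g = b, r ≤ b.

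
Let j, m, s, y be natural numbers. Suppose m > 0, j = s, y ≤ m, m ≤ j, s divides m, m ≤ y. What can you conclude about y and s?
y = s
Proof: Because y ≤ m and m ≤ y, y = m. Because j = s and m ≤ j, m ≤ s. s divides m and m > 0, therefore s ≤ m. Since m ≤ s, m = s. Because y = m, y = s.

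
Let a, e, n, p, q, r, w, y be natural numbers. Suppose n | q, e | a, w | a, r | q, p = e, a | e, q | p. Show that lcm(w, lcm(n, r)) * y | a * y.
e | a and a | e, so e = a. p = e, so p = a. From n | q and r | q, lcm(n, r) | q. q | p, so lcm(n, r) | p. From p = a, lcm(n, r) | a. w | a, so lcm(w, lcm(n, r)) | a. Then lcm(w, lcm(n, r)) * y | a * y.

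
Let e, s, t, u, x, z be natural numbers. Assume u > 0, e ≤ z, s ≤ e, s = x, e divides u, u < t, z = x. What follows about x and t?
x < t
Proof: z = x and e ≤ z, thus e ≤ x. From s = x and s ≤ e, x ≤ e. Since e ≤ x, e = x. e divides u and u > 0, therefore e ≤ u. u < t, so e < t. From e = x, x < t.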